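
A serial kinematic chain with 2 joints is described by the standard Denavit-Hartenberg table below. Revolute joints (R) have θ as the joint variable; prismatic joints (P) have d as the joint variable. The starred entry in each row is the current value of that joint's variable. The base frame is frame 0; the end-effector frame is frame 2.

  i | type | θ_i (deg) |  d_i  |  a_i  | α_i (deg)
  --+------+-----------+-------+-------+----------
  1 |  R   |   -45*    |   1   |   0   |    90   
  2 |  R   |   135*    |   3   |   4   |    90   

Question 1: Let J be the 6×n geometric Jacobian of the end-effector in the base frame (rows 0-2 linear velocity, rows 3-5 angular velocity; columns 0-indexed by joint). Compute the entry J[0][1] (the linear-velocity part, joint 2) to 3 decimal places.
-2.000

axis z_1 = (-0.7071,-0.7071,0.0000); lever o_n−o_1 = (-4.1213,-0.1213,2.8284)
cross product → J_v[:, 1] = (-2.0000,2.0000,-2.8284)
J_ω[:, 1] = z_1
entry J[0][1] = -2.0000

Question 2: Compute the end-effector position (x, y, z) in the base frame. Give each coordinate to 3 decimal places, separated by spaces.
-4.121 -0.121 3.828

after link 1: o_1 = (0.0000, 0.0000, 1.0000)
after link 2: o_2 = (-4.1213, -0.1213, 3.8284)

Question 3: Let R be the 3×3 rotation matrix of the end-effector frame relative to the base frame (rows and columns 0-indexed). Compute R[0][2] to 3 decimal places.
End-effector z-axis (col 2 of R) = (0.5000,-0.5000,0.7071)
R[0][2] = 0.5000

0.500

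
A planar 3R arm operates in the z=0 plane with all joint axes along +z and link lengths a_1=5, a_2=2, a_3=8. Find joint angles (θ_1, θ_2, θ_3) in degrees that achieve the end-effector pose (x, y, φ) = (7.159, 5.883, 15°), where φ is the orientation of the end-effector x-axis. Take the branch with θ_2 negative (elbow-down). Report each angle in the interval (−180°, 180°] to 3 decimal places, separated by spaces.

120.004 -135.000 29.996

wrist centre = target − a_3·(cos φ, sin φ) = (-0.5684, 3.8124)
cos θ_2 = (14.8578−5²−2²)/(2·5·2) = -0.7071; θ_2 = -135.0001° (elbow-down)
β = atan2(3.8124,-0.5684) = 98.4799°; ψ = atan2(-1.4142,3.5858) = -21.5240°
θ_1 = β − ψ = 120.0039°
θ_3 = φ − θ_1 − θ_2 = 29.9962° (wrapped to (-180°,180°])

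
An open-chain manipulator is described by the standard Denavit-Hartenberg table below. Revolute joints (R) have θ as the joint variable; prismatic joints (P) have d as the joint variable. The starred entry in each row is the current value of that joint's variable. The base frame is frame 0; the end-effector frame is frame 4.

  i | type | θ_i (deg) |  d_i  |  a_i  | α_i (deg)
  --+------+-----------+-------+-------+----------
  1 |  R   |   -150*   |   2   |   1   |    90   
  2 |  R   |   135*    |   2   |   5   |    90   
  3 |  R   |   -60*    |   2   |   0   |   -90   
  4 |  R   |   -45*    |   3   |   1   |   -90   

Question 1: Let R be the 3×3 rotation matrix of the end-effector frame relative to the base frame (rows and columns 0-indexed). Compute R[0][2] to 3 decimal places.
0.956

End-effector z-axis (col 2 of R) = (0.9557,-0.1553,-0.2500)
R[0][2] = 0.9557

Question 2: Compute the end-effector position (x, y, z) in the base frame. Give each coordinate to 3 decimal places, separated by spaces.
0.902 3.855 9.537

after link 1: o_1 = (-0.8660, -0.5000, 2.0000)
after link 2: o_2 = (1.1958, 2.9998, 5.5355)
after link 3: o_3 = (-0.0289, 2.2927, 6.9497)
after link 4: o_4 = (0.9018, 3.8550, 9.5369)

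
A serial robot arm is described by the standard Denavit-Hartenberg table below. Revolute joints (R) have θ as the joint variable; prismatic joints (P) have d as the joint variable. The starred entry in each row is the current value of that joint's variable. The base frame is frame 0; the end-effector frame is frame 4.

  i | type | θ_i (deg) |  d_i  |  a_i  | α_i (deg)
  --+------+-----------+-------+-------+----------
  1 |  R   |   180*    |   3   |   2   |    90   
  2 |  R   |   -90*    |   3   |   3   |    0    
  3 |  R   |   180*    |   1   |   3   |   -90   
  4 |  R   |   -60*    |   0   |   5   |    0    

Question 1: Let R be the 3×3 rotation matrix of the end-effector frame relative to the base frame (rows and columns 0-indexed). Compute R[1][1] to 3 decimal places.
-0.500

End-effector y-axis (col 1 of R) = (-0.0000,-0.5000,0.8660)
R[1][1] = -0.5000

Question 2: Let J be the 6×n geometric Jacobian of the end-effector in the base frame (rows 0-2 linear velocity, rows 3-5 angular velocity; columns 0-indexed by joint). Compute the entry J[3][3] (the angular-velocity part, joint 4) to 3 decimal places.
axis z_3 = (1.0000,-0.0000,0.0000); lever o_n−o_3 = (0.0000,4.3301,2.5000)
cross product → J_v[:, 3] = (-0.0000,-2.5000,4.3301)
J_ω[:, 3] = z_3
entry J[3][3] = 1.0000

1.000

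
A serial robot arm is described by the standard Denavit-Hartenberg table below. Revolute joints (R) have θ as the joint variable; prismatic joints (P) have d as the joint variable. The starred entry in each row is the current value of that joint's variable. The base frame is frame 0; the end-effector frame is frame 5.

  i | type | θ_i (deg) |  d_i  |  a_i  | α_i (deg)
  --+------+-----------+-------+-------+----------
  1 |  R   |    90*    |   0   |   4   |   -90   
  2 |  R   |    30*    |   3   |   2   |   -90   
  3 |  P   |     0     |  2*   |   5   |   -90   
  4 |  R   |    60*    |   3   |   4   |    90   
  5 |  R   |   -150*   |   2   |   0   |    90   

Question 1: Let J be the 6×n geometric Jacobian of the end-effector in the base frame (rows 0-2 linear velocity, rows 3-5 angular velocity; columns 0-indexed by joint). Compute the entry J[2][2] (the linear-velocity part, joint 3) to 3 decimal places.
prismatic axis z_2 = (-0.0000,-0.5000,-0.8660)
J_v[:, 2] = z_2; J_ω[:, 2] = (0,0,0)
entry J[2][2] = -0.8660

-0.866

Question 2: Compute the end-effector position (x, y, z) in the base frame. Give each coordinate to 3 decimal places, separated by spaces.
after link 1: o_1 = (0.0000, 4.0000, 0.0000)
after link 2: o_2 = (-3.0000, 5.7321, -1.0000)
after link 3: o_3 = (-3.0000, 9.0622, -5.2321)
after link 4: o_4 = (0.0000, 12.5263, -3.2321)
after link 5: o_5 = (0.0000, 13.5263, -4.9641)

0.000 13.526 -4.964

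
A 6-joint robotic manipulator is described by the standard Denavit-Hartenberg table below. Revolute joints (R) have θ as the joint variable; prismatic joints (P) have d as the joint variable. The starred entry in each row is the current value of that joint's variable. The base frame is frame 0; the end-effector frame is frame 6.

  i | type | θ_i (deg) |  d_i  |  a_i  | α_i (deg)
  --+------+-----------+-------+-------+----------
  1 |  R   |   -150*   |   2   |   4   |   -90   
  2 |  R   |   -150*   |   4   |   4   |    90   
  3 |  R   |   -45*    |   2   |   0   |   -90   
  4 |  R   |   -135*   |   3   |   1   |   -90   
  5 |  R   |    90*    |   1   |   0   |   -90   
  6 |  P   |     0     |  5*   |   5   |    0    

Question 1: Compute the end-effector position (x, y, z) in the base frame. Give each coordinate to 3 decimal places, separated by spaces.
0.341 0.098 4.648

after link 1: o_1 = (-3.4641, -2.0000, 2.0000)
after link 2: o_2 = (1.5359, -3.7321, 4.0000)
after link 3: o_3 = (2.4019, -3.2321, 2.2679)
after link 4: o_4 = (5.2348, -4.6234, 2.4662)
after link 5: o_5 = (5.6659, -3.7971, 2.1039)
after link 6: o_6 = (0.3406, 0.0976, 4.6480)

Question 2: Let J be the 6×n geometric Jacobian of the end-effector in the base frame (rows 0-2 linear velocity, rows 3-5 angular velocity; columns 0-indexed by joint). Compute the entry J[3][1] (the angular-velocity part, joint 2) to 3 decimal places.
0.500

axis z_1 = (0.5000,-0.8660,0.0000); lever o_n−o_1 = (3.8047,2.0976,2.6480)
cross product → J_v[:, 1] = (-2.2932,-1.3240,4.3438)
J_ω[:, 1] = z_1
entry J[3][1] = 0.5000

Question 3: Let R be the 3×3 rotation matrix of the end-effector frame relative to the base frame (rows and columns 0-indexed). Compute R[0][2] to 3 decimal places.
End-effector z-axis (col 2 of R) = (-0.1812,0.4727,0.8624)
R[0][2] = -0.1812

-0.181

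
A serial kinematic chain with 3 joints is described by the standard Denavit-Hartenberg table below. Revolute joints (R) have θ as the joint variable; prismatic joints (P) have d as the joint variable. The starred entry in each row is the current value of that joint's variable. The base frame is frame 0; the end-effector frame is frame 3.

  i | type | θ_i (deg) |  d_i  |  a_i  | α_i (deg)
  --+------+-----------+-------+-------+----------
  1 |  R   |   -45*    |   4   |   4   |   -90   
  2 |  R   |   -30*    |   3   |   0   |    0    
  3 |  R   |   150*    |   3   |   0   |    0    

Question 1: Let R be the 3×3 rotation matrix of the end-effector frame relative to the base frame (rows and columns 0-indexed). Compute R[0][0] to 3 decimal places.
-0.354

End-effector x-axis (col 0 of R) = (-0.3536,0.3536,-0.8660)
R[0][0] = -0.3536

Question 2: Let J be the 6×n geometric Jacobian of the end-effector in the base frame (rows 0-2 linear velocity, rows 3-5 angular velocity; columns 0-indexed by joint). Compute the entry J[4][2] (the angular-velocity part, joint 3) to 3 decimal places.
0.707

axis z_2 = (0.7071,0.7071,0.0000); lever o_n−o_2 = (2.1213,2.1213,0.0000)
cross product → J_v[:, 2] = (-0.0000,0.0000,-0.0000)
J_ω[:, 2] = z_2
entry J[4][2] = 0.7071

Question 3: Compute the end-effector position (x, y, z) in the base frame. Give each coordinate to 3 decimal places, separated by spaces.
after link 1: o_1 = (2.8284, -2.8284, 4.0000)
after link 2: o_2 = (4.9497, -0.7071, 4.0000)
after link 3: o_3 = (7.0711, 1.4142, 4.0000)

7.071 1.414 4.000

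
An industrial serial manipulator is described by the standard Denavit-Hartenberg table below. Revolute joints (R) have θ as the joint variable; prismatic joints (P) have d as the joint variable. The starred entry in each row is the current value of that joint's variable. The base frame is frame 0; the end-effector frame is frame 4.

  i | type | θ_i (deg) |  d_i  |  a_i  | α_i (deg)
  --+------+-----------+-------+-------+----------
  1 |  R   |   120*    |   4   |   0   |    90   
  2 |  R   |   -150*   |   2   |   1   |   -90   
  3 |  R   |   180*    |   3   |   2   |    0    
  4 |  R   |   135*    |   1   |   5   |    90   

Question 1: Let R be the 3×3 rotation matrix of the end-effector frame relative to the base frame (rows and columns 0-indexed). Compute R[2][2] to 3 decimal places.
End-effector z-axis (col 2 of R) = (0.3062,0.8839,0.3536)
R[2][2] = 0.3536

0.354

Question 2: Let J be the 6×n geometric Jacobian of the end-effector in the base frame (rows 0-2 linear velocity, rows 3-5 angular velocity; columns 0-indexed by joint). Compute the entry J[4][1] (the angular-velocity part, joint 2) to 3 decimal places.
0.500

axis z_1 = (0.8660,0.5000,0.0000); lever o_n−o_1 = (4.8918,2.5982,-4.7319)
cross product → J_v[:, 1] = (-2.3659,4.0979,-0.1958)
J_ω[:, 1] = z_1
entry J[4][1] = 0.5000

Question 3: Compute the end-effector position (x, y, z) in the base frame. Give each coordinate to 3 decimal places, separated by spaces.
after link 1: o_1 = (0.0000, 0.0000, 4.0000)
after link 2: o_2 = (2.1651, 0.2500, 3.5000)
after link 3: o_3 = (0.5490, 3.0490, 1.9019)
after link 4: o_4 = (4.8918, 2.5982, -0.7319)

4.892 2.598 -0.732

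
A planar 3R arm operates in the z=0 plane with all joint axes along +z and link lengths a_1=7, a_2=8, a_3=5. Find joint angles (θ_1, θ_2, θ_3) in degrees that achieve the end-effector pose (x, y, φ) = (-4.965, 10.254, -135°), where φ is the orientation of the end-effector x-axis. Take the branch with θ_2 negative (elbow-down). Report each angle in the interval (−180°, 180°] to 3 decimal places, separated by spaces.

wrist centre = target − a_3·(cos φ, sin φ) = (-1.4295, 13.7895)
cos θ_2 = (192.1946−7²−8²)/(2·7·8) = 0.7071; θ_2 = -45.0010° (elbow-down)
β = atan2(13.7895,-1.4295) = 95.9183°; ψ = atan2(-5.6570,12.6568) = -24.0823°
θ_1 = β − ψ = 120.0006°
θ_3 = φ − θ_1 − θ_2 = 150.0003° (wrapped to (-180°,180°])

120.001 -45.001 150.000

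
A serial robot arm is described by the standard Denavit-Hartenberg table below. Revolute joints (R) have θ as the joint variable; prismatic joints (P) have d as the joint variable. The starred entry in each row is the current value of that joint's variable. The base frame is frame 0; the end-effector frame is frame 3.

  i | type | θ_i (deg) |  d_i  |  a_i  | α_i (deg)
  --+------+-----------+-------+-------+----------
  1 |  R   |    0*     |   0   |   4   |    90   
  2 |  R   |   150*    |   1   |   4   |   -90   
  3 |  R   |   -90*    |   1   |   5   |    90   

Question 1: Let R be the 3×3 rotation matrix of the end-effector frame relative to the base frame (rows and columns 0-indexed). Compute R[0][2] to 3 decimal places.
0.866

End-effector z-axis (col 2 of R) = (0.8660,-0.0000,-0.5000)
R[0][2] = 0.8660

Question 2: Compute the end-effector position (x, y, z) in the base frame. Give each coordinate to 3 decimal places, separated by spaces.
0.036 -6.000 1.134

after link 1: o_1 = (4.0000, 0.0000, 0.0000)
after link 2: o_2 = (0.5359, -1.0000, 2.0000)
after link 3: o_3 = (0.0359, -6.0000, 1.1340)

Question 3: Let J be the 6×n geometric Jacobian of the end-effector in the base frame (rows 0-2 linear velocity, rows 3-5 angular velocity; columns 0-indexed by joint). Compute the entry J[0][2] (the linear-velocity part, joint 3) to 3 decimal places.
axis z_2 = (-0.5000,-0.0000,-0.8660); lever o_n−o_2 = (-0.5000,-5.0000,-0.8660)
cross product → J_v[:, 2] = (-4.3301,0.0000,2.5000)
J_ω[:, 2] = z_2
entry J[0][2] = -4.3301

-4.330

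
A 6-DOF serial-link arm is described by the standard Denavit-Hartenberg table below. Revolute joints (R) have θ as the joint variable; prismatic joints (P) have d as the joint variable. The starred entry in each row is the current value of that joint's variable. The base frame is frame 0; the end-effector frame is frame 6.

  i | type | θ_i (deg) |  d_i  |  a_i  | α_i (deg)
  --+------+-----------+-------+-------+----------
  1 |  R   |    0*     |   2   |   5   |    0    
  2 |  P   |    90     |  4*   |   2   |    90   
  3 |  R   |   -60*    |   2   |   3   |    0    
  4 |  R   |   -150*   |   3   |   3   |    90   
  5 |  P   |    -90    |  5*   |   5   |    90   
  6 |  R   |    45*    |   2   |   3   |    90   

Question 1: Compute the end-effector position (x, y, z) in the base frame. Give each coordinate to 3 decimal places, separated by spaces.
after link 1: o_1 = (5.0000, 0.0000, 2.0000)
after link 2: o_2 = (5.0000, 2.0000, 6.0000)
after link 3: o_3 = (7.0000, 3.5000, 3.4019)
after link 4: o_4 = (10.0000, 0.9019, 4.9019)
after link 5: o_5 = (5.0000, 3.4019, 9.2321)
after link 6: o_6 = (2.8787, 6.1946, 10.0692)

2.879 6.195 10.069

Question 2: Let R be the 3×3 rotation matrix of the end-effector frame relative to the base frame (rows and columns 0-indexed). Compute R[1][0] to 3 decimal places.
End-effector x-axis (col 0 of R) = (-0.7071,0.3536,0.6124)
R[1][0] = 0.3536

0.354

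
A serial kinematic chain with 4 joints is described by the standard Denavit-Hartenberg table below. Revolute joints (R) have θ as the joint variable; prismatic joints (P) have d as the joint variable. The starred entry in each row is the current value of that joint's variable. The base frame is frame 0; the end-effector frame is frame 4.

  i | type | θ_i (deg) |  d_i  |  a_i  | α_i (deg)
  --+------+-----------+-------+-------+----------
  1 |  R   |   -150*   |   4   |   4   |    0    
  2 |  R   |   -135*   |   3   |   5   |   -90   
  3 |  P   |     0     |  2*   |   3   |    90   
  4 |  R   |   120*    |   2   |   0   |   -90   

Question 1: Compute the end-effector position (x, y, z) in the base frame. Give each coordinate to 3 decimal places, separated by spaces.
after link 1: o_1 = (-3.4641, -2.0000, 4.0000)
after link 2: o_2 = (-2.1700, 2.8296, 7.0000)
after link 3: o_3 = (-3.3254, 6.2450, 7.0000)
after link 4: o_4 = (-3.3254, 6.2450, 9.0000)

-3.325 6.245 9.000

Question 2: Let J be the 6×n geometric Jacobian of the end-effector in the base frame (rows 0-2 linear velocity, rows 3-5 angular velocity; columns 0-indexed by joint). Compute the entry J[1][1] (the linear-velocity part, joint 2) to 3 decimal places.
axis z_1 = (0.0000,0.0000,1.0000); lever o_n−o_1 = (0.1387,8.2450,5.0000)
cross product → J_v[:, 1] = (-8.2450,0.1387,0.0000)
J_ω[:, 1] = z_1
entry J[1][1] = 0.1387

0.139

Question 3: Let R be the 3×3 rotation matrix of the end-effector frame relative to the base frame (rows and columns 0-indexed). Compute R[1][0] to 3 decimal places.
-0.259

End-effector x-axis (col 0 of R) = (-0.9659,-0.2588,0.0000)
R[1][0] = -0.2588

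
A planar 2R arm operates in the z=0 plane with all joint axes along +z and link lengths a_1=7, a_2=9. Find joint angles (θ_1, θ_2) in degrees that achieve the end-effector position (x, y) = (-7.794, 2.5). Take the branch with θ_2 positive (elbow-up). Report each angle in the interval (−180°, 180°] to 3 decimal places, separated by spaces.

cos θ_2 = (66.9964−7²−9²)/(2·7·9) = -0.5000; θ_2 = 120.0019° (elbow-up)
β = atan2(2.5000,-7.7940) = 162.2159°; ψ = atan2(7.7941,2.4997) = 72.2177°
θ_1 = β − ψ = 89.9981°

89.998 120.002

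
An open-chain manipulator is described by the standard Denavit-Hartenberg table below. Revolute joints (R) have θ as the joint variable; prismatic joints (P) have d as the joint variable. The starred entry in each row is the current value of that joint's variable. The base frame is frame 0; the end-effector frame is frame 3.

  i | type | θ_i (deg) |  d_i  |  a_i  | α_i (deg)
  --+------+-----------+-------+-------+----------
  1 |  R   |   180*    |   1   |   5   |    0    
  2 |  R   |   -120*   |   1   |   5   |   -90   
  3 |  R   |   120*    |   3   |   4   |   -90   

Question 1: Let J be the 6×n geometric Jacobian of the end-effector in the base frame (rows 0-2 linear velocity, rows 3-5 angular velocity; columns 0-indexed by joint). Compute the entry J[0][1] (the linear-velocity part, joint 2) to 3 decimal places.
-4.098

axis z_1 = (0.0000,0.0000,1.0000); lever o_n−o_1 = (-1.0981,4.0981,-2.4641)
cross product → J_v[:, 1] = (-4.0981,-1.0981,0.0000)
J_ω[:, 1] = z_1
entry J[0][1] = -4.0981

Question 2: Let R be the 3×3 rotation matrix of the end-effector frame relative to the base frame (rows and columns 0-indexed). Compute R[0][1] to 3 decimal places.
End-effector y-axis (col 1 of R) = (0.8660,-0.5000,-0.0000)
R[0][1] = 0.8660

0.866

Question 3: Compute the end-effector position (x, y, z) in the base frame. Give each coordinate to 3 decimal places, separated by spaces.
after link 1: o_1 = (-5.0000, 0.0000, 1.0000)
after link 2: o_2 = (-2.5000, 4.3301, 2.0000)
after link 3: o_3 = (-6.0981, 4.0981, -1.4641)

-6.098 4.098 -1.464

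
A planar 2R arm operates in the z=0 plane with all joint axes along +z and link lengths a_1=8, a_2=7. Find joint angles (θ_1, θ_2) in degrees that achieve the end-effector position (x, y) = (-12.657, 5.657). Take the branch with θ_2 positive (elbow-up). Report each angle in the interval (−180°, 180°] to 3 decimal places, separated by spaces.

cos θ_2 = (192.2013−8²−7²)/(2·8·7) = 0.7072; θ_2 = 44.9961° (elbow-up)
β = atan2(5.6570,-12.6570) = 155.9179°; ψ = atan2(4.9494,12.9501) = 20.9164°
θ_1 = β − ψ = 135.0015°

135.001 44.996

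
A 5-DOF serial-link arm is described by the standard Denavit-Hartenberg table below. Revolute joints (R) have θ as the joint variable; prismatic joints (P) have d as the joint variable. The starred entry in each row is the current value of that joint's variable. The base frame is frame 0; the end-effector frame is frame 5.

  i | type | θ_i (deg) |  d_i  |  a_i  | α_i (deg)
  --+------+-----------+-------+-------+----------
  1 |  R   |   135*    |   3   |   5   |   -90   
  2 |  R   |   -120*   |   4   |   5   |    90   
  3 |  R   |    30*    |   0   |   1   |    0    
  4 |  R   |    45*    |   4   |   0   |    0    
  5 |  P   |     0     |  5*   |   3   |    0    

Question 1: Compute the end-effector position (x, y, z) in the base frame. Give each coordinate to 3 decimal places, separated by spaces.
-0.907 -9.555 4.253

after link 1: o_1 = (-3.5355, 3.5355, 3.0000)
after link 2: o_2 = (-4.5962, -1.0607, 7.3301)
after link 3: o_3 = (-4.6436, -1.7204, 8.0801)
after link 4: o_4 = (-2.1941, -4.1699, 6.0801)
after link 5: o_5 = (-0.9067, -9.5553, 4.2526)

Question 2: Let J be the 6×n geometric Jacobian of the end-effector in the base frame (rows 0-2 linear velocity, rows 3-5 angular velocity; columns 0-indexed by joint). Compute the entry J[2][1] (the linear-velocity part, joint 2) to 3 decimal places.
11.115

axis z_1 = (-0.7071,-0.7071,0.0000); lever o_n−o_1 = (2.6288,-13.0908,1.2526)
cross product → J_v[:, 1] = (-0.8857,0.8857,11.1155)
J_ω[:, 1] = z_1
entry J[2][1] = 11.1155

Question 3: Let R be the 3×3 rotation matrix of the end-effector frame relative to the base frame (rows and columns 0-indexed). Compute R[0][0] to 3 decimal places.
End-effector x-axis (col 0 of R) = (-0.5915,-0.7745,0.2241)
R[0][0] = -0.5915

-0.592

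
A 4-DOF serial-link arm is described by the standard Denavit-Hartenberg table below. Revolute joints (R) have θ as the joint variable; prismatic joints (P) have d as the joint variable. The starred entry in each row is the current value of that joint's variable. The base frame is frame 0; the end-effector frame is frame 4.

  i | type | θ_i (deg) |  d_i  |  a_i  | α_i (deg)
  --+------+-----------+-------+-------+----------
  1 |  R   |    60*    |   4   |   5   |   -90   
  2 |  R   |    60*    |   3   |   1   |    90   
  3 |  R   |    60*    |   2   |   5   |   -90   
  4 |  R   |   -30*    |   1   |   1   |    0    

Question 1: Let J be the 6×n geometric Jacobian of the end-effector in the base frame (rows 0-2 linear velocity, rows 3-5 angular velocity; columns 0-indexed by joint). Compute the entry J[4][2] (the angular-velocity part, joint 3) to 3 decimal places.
0.750

axis z_2 = (0.4330,0.7500,0.5000); lever o_n−o_2 = (-3.2333,5.5601,-0.5401)
cross product → J_v[:, 2] = (-3.1851,-1.3828,4.8325)
J_ω[:, 2] = z_2
entry J[4][2] = 0.7500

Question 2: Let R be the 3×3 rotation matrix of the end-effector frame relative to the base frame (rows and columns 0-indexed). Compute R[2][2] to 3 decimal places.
0.750

End-effector z-axis (col 2 of R) = (-0.6495,-0.1250,0.7500)
R[2][2] = 0.7500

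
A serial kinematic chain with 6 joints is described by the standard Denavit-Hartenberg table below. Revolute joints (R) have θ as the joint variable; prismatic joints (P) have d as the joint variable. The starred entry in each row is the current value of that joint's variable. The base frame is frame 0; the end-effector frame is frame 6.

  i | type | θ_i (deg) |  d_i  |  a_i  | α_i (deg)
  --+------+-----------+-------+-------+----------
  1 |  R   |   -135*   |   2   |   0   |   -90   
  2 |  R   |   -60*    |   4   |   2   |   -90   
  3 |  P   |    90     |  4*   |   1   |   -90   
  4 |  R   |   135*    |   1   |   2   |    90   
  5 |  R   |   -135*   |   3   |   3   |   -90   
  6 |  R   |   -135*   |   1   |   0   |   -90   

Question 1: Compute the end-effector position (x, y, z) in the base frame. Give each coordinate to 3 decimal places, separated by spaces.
-1.336 -3.165 4.583

after link 1: o_1 = (0.0000, 0.0000, 2.0000)
after link 2: o_2 = (2.1213, -3.5355, 3.7321)
after link 3: o_3 = (-1.0353, -5.2779, 1.7321)
after link 4: o_4 = (1.1843, -5.0583, 1.5731)
after link 5: o_5 = (-1.7459, -2.8672, 3.7209)
after link 6: o_6 = (-1.3361, -3.1646, 4.5833)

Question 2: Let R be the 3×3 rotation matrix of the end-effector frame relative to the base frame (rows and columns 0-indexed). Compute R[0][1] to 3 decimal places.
End-effector y-axis (col 1 of R) = (-0.4097,0.2974,-0.8624)
R[0][1] = -0.4097

-0.410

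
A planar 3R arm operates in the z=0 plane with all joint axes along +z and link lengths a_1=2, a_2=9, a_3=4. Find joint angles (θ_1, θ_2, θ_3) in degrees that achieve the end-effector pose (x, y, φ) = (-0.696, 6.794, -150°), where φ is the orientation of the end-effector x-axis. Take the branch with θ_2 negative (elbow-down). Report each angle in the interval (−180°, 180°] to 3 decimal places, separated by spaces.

wrist centre = target − a_3·(cos φ, sin φ) = (2.7681, 8.7940)
cos θ_2 = (84.9968−2²−9²)/(2·2·9) = -0.0001; θ_2 = -90.0051° (elbow-down)
β = atan2(8.7940,2.7681) = 72.5275°; ψ = atan2(-9.0000,1.9992) = -77.4760°
θ_1 = β − ψ = 150.0035°
θ_3 = φ − θ_1 − θ_2 = 150.0016° (wrapped to (-180°,180°])

150.003 -90.005 150.002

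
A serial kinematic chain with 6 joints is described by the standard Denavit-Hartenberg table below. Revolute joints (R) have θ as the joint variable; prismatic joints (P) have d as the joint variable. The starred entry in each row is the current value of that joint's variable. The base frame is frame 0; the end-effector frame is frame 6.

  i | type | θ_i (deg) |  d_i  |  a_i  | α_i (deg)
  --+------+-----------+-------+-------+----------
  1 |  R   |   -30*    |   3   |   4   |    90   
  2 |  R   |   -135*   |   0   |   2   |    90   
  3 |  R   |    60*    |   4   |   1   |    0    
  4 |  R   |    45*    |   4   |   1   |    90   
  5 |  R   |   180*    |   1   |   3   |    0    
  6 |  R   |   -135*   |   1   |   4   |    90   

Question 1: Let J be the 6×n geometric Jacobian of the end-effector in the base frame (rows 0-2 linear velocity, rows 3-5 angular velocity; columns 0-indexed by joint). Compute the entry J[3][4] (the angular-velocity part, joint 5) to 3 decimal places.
-0.721

axis z_4 = (-0.7209,0.1174,-0.6830); lever o_n−o_4 = (-3.1182,1.3939,0.6026)
cross product → J_v[:, 4] = (1.0228,2.5642,-0.6390)
J_ω[:, 4] = z_4
entry J[3][4] = -0.7209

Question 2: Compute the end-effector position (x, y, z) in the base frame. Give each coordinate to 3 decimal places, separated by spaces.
after link 1: o_1 = (3.4641, -2.0000, 3.0000)
after link 2: o_2 = (2.2394, -1.2929, 1.5858)
after link 3: o_3 = (-0.9493, -0.4519, 4.0607)
after link 4: o_4 = (-3.7233, 0.0343, 7.0721)
after link 5: o_5 = (-3.4708, 2.9357, 5.8400)
after link 6: o_6 = (-6.8415, 1.4282, 7.6747)

-6.842 1.428 7.675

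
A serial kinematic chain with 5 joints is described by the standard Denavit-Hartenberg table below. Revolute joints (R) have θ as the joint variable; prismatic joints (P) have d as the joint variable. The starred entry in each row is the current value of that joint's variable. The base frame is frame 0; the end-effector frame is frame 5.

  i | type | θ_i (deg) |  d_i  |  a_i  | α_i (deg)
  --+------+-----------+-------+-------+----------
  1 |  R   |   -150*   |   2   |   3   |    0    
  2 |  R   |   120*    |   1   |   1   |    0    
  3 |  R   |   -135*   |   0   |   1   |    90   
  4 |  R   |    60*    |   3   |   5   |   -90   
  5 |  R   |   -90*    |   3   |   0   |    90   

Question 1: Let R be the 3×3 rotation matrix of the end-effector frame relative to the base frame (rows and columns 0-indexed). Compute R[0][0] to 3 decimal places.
-0.259

End-effector x-axis (col 0 of R) = (-0.2588,0.9659,0.0000)
R[0][0] = -0.2588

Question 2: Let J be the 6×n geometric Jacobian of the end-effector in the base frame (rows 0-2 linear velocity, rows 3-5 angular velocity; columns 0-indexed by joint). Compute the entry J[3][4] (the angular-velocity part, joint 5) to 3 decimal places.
0.837

axis z_4 = (0.8365,0.2241,0.5000); lever o_n−o_4 = (2.5095,0.6724,1.5000)
cross product → J_v[:, 4] = (-0.0000,0.0000,0.0000)
J_ω[:, 4] = z_4
entry J[3][4] = 0.8365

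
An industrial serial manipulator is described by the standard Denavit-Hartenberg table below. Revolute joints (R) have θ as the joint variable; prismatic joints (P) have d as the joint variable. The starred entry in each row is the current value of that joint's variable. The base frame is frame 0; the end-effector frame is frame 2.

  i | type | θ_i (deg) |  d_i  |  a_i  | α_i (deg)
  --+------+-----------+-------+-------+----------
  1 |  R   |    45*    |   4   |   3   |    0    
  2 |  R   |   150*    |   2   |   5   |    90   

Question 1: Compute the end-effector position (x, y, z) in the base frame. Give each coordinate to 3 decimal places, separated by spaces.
-2.708 0.827 6.000

after link 1: o_1 = (2.1213, 2.1213, 4.0000)
after link 2: o_2 = (-2.7083, 0.8272, 6.0000)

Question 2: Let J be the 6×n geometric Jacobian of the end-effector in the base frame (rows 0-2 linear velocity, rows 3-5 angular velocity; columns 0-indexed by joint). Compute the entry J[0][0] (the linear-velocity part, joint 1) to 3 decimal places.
axis z_0 = ẑ; lever o_n−o_0 = (-2.7083,0.8272,6.0000)
cross product → J_v[:, 0] = (-0.8272,-2.7083,0.0000)
J_ω[:, 0] = z_0
entry J[0][0] = -0.8272

-0.827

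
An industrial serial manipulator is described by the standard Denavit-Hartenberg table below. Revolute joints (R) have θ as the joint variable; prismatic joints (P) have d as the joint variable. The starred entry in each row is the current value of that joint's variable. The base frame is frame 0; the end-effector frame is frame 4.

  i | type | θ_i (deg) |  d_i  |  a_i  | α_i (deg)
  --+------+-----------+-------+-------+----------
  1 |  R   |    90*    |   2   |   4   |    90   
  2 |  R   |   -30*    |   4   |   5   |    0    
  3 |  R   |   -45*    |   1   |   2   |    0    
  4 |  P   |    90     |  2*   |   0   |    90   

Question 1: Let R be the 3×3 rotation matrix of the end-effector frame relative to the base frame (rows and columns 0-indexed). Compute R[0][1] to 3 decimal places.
1.000

End-effector y-axis (col 1 of R) = (1.0000,-0.0000,0.0000)
R[0][1] = 1.0000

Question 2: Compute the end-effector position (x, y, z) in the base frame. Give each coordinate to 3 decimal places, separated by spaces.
7.000 8.848 -2.432

after link 1: o_1 = (0.0000, 4.0000, 2.0000)
after link 2: o_2 = (4.0000, 8.3301, -0.5000)
after link 3: o_3 = (5.0000, 8.8478, -2.4319)
after link 4: o_4 = (7.0000, 8.8478, -2.4319)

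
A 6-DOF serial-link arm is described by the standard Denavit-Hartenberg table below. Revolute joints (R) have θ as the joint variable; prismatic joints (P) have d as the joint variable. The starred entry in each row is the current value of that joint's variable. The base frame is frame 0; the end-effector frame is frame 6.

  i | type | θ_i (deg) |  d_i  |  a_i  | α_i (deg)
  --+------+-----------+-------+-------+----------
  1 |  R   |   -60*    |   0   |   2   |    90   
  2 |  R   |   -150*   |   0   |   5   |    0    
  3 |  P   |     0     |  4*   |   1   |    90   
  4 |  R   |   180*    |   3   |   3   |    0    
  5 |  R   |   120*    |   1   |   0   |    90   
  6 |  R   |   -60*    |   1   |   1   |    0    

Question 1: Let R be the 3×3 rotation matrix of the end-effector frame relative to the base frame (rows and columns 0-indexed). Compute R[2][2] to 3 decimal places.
End-effector z-axis (col 2 of R) = (0.8080,-0.3995,0.4330)
R[2][2] = 0.4330

0.433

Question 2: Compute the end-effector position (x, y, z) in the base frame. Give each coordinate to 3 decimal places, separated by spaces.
after link 1: o_1 = (1.0000, -1.7321, 0.0000)
after link 2: o_2 = (-1.1651, 2.0179, -2.5000)
after link 3: o_3 = (-5.0622, 0.7679, -3.0000)
after link 4: o_4 = (-4.5131, -0.1830, 1.0981)
after link 5: o_5 = (-4.7631, 0.2500, 1.9641)
after link 6: o_6 = (-3.4719, -0.1205, 1.5221)

-3.472 -0.121 1.522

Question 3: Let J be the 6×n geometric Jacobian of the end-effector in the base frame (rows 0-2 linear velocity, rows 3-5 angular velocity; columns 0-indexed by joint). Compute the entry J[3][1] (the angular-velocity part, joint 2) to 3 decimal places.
axis z_1 = (-0.8660,-0.5000,0.0000); lever o_n−o_1 = (-4.4719,1.6115,1.5221)
cross product → J_v[:, 1] = (-0.7611,1.3182,-3.6316)
J_ω[:, 1] = z_1
entry J[3][1] = -0.8660

-0.866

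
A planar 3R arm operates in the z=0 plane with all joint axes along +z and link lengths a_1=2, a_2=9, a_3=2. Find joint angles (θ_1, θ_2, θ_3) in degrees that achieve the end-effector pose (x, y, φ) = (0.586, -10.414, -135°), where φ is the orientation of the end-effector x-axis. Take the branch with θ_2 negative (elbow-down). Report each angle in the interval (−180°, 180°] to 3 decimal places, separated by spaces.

0.006 -90.005 -45.001

wrist centre = target − a_3·(cos φ, sin φ) = (2.0002, -8.9998)
cos θ_2 = (84.9970−2²−9²)/(2·2·9) = -0.0001; θ_2 = -90.0048° (elbow-down)
β = atan2(-8.9998,2.0002) = -77.4696°; ψ = atan2(-9.0000,1.9993) = -77.4757°
θ_1 = β − ψ = 0.0061°
θ_3 = φ − θ_1 − θ_2 = -45.0014° (wrapped to (-180°,180°])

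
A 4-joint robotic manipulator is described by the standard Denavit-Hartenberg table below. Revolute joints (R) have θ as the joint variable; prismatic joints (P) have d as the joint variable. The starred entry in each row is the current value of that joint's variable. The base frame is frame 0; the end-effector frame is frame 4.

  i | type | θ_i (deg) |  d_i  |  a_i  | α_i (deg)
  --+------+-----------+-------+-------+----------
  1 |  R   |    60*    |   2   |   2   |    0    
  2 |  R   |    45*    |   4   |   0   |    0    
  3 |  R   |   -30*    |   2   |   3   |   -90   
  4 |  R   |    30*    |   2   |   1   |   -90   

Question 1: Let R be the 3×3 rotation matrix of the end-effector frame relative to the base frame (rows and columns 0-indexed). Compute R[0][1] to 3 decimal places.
0.966

End-effector y-axis (col 1 of R) = (0.9659,-0.2588,-0.0000)
R[0][1] = 0.9659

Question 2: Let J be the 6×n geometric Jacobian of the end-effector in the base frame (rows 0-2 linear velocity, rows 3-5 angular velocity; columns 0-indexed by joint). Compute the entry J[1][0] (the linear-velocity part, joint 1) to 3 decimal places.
0.069

axis z_0 = ẑ; lever o_n−o_0 = (0.0687,5.9840,7.5000)
cross product → J_v[:, 0] = (-5.9840,0.0687,0.0000)
J_ω[:, 0] = z_0
entry J[1][0] = 0.0687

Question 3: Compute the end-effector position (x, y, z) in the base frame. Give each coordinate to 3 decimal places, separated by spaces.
after link 1: o_1 = (1.0000, 1.7321, 2.0000)
after link 2: o_2 = (1.0000, 1.7321, 6.0000)
after link 3: o_3 = (1.7765, 4.6298, 8.0000)
after link 4: o_4 = (0.0687, 5.9840, 7.5000)

0.069 5.984 7.500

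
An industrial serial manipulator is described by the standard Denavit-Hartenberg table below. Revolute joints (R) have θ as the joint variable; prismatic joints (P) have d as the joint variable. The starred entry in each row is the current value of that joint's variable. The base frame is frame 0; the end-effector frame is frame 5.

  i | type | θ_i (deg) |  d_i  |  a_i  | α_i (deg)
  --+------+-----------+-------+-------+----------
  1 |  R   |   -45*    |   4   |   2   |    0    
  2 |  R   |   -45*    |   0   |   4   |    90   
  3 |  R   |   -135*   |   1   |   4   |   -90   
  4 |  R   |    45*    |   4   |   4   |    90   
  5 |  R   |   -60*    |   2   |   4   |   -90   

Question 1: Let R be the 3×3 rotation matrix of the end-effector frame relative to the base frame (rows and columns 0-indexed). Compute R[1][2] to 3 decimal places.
End-effector z-axis (col 2 of R) = (0.6124,0.0795,-0.7866)
R[1][2] = 0.0795

0.079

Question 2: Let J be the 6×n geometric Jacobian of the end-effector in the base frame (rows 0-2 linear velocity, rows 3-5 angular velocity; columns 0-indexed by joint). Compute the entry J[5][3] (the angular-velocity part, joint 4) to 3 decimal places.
-0.707

axis z_3 = (0.0000,-0.7071,-0.7071); lever o_n−o_3 = (2.8284,3.6211,-4.3789)
cross product → J_v[:, 3] = (5.6569,-2.0000,2.0000)
J_ω[:, 3] = z_3
entry J[5][3] = -0.7071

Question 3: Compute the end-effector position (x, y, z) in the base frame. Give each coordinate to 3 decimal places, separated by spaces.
3.243 1.035 -3.207

after link 1: o_1 = (1.4142, -1.4142, 4.0000)
after link 2: o_2 = (1.4142, -5.4142, 4.0000)
after link 3: o_3 = (0.4142, -2.5858, 1.1716)
after link 4: o_4 = (3.2426, -3.4142, -3.6569)
after link 5: o_5 = (3.2426, 1.0353, -3.2074)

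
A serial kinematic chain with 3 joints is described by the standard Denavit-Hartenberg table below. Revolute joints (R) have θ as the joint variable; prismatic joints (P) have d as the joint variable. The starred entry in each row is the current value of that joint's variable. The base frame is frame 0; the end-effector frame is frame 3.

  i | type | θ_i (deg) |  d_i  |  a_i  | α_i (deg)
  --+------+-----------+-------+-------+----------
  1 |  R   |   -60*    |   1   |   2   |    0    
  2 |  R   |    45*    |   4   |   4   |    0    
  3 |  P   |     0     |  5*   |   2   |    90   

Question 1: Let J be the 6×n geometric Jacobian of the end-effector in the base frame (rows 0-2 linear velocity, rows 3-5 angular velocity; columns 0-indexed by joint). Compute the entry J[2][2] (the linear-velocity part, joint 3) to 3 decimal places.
1.000

prismatic axis z_2 = (0.0000,0.0000,1.0000)
J_v[:, 2] = z_2; J_ω[:, 2] = (0,0,0)
entry J[2][2] = 1.0000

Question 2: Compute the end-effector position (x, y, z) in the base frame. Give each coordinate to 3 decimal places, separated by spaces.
after link 1: o_1 = (1.0000, -1.7321, 1.0000)
after link 2: o_2 = (4.8637, -2.7673, 5.0000)
after link 3: o_3 = (6.7956, -3.2850, 10.0000)

6.796 -3.285 10.000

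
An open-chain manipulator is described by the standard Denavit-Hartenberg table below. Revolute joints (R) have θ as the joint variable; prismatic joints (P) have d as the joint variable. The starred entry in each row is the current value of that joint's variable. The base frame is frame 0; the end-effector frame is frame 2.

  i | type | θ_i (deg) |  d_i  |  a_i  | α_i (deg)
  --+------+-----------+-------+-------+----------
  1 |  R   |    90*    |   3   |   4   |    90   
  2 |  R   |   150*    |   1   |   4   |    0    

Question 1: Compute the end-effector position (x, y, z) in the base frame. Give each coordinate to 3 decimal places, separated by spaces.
1.000 0.536 5.000

after link 1: o_1 = (0.0000, 4.0000, 3.0000)
after link 2: o_2 = (1.0000, 0.5359, 5.0000)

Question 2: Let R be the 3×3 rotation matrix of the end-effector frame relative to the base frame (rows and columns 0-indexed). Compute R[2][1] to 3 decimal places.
End-effector y-axis (col 1 of R) = (0.0000,-0.5000,-0.8660)
R[2][1] = -0.8660

-0.866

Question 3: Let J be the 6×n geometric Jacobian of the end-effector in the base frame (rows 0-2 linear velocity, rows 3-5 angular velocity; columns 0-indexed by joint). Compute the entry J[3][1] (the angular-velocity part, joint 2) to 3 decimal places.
axis z_1 = (1.0000,-0.0000,0.0000); lever o_n−o_1 = (1.0000,-3.4641,2.0000)
cross product → J_v[:, 1] = (0.0000,-2.0000,-3.4641)
J_ω[:, 1] = z_1
entry J[3][1] = 1.0000

1.000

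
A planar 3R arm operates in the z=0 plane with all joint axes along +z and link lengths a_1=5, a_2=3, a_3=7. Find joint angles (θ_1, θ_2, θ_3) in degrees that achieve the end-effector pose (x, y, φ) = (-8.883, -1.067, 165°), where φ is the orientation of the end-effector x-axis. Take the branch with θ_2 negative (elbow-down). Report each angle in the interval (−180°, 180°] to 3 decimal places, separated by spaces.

wrist centre = target − a_3·(cos φ, sin φ) = (-2.1215, -2.8787)
cos θ_2 = (12.7879−5²−3²)/(2·5·3) = -0.7071; θ_2 = -134.9969° (elbow-down)
β = atan2(-2.8787,-2.1215) = -126.3888°; ψ = atan2(-2.1214,2.8788) = -36.3872°
θ_1 = β − ψ = -90.0017°
θ_3 = φ − θ_1 − θ_2 = 29.9986° (wrapped to (-180°,180°])

-90.002 -134.997 29.999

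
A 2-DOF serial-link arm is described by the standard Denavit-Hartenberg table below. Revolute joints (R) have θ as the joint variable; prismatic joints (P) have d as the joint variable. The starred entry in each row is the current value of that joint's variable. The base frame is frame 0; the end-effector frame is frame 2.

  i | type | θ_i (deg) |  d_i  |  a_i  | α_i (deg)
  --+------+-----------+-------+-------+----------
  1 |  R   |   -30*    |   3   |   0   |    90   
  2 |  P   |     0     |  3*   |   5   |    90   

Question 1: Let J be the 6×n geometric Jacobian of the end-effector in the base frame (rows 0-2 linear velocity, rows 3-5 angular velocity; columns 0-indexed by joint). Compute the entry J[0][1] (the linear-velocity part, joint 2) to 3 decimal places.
-0.500

prismatic axis z_1 = (-0.5000,-0.8660,0.0000)
J_v[:, 1] = z_1; J_ω[:, 1] = (0,0,0)
entry J[0][1] = -0.5000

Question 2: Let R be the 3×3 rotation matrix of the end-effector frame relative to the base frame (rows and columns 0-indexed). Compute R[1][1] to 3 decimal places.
-0.866

End-effector y-axis (col 1 of R) = (-0.5000,-0.8660,0.0000)
R[1][1] = -0.8660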